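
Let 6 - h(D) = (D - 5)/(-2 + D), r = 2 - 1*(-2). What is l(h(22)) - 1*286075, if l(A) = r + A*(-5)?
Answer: -1144387/4 ≈ -2.8610e+5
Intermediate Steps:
r = 4 (r = 2 + 2 = 4)
h(D) = 6 - (-5 + D)/(-2 + D) (h(D) = 6 - (D - 5)/(-2 + D) = 6 - (-5 + D)/(-2 + D))
l(A) = 4 - 5*A (l(A) = 4 + A*(-5) = 4 - 5*A)
l(h(22)) - 1*286075 = (4 - 5*(-7 + 5*22)/(-2 + 22)) - 1*286075 = (4 - 5*(-7 + 110)/20) - 286075 = (4 - 103/4) - 286075 = -87/4 - 286075 = -1144387/4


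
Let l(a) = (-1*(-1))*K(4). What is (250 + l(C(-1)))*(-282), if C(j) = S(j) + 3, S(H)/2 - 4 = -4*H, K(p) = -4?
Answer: -69372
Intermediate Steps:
S(H) = 8 - 8*H (S(H) = 8 + 2*(-4*H) = 8 - 8*H)
C(j) = 11 - 8*j (C(j) = (8 - 8*j) + 3 = 11 - 8*j)
l(a) = -4 (l(a) = -1*(-1)*(-4) = 1*(-4) = -4)
(250 + l(C(-1)))*(-282) = (250 - 4)*(-282) = 246*(-282) = -69372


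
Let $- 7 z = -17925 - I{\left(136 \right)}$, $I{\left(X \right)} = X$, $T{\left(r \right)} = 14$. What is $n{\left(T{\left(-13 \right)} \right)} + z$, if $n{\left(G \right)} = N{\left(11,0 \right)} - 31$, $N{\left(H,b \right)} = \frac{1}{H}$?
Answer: $\frac{196291}{77} \approx 2549.2$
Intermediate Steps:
$z = \frac{18061}{7}$ ($z = - \frac{-17925 - 136}{7} = \left(- \frac{1}{7}\right) \left(-18061\right) = \frac{18061}{7} \approx 2580.1$)
$n{\left(G \right)} = - \frac{340}{11}$ ($n{\left(G \right)} = \frac{1}{11} - 31 = - \frac{340}{11}$)
$n{\left(T{\left(-13 \right)} \right)} + z = - \frac{340}{11} + \frac{18061}{7} = \frac{196291}{77}$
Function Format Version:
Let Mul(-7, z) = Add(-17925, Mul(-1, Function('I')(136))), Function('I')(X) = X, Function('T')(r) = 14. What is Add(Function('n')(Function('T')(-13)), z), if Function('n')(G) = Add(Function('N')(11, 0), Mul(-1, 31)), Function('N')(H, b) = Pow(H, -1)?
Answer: Rational(196291, 77) ≈ 2549.2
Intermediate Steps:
z = Rational(18061, 7) (z = Mul(Rational(-1, 7), Add(-17925, Mul(-1, 136))) = Mul(Rational(-1, 7), Add(-17925, -136)) = Mul(Rational(-1, 7), -18061) = Rational(18061, 7) ≈ 2580.1)
Function('n')(G) = Rational(-340, 11) (Function('n')(G) = Add(Pow(11, -1), Mul(-1, 31)) = Add(Rational(1, 11), -31) = Rational(-340, 11))
Add(Function('n')(Function('T')(-13)), z) = Add(Rational(-340, 11), Rational(18061, 7)) = Rational(196291, 77)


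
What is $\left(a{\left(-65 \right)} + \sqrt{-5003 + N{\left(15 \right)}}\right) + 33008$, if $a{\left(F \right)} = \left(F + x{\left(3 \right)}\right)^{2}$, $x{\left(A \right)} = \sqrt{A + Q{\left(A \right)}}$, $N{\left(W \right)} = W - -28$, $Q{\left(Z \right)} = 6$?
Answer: $36852 + 4 i \sqrt{310} \approx 36852.0 + 70.427 i$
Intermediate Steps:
$N{\left(W \right)} = 28 + W$ ($N{\left(W \right)} = W + 28 = 28 + W$)
$x{\left(A \right)} = \sqrt{6 + A}$ ($x{\left(A \right)} = \sqrt{A + 6} = \sqrt{6 + A}$)
$a{\left(F \right)} = \left(3 + F\right)^{2}$ ($a{\left(F \right)} = \left(F + \sqrt{6 + 3}\right)^{2} = \left(F + \sqrt{9}\right)^{2} = \left(F + 3\right)^{2} = \left(3 + F\right)^{2}$)
$\left(a{\left(-65 \right)} + \sqrt{-5003 + N{\left(15 \right)}}\right) + 33008 = \left(\left(3 - 65\right)^{2} + \sqrt{-5003 + \left(28 + 15\right)}\right) + 33008 = \left(\left(-62\right)^{2} + \sqrt{-5003 + 43}\right) + 33008 = \left(3844 + \sqrt{-4960}\right) + 33008 = \left(3844 + 4 i \sqrt{310}\right) + 33008 = 36852 + 4 i \sqrt{310}$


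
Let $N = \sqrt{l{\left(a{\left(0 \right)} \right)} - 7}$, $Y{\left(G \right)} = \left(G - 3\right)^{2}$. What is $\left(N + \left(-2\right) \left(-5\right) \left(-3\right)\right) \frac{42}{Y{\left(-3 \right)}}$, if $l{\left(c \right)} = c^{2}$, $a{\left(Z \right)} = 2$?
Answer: $-35 + \frac{7 i \sqrt{3}}{6} \approx -35.0 + 2.0207 i$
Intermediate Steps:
$Y{\left(G \right)} = \left(-3 + G\right)^{2}$
$N = i \sqrt{3}$ ($N = \sqrt{2^{2} - 7} = \sqrt{4 - 7} = \sqrt{-3} = i \sqrt{3} \approx 1.732 i$)
$\left(N + \left(-2\right) \left(-5\right) \left(-3\right)\right) \frac{42}{Y{\left(-3 \right)}} = \left(i \sqrt{3} + \left(-2\right) \left(-5\right) \left(-3\right)\right) \frac{42}{\left(-3 - 3\right)^{2}} = \left(i \sqrt{3} + 10 \left(-3\right)\right) \frac{42}{\left(-6\right)^{2}} = \left(i \sqrt{3} - 30\right) \frac{42}{36} = \left(-30 + i \sqrt{3}\right) 42 \cdot \frac{1}{36} = \left(-30 + i \sqrt{3}\right) \frac{7}{6} = -35 + \frac{7 i \sqrt{3}}{6}$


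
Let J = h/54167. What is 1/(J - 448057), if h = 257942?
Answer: -54167/24269645577 ≈ -2.2319e-6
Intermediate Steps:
J = 257942/54167 ≈ 4.7620
1/(J - 448057) = 1/(257942/54167 - 448057) = 1/(-24269645577/54167) = -54167/24269645577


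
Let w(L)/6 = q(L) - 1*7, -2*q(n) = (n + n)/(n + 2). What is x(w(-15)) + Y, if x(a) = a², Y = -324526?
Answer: -54440398/169 ≈ -3.2213e+5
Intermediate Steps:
q(n) = -n/(2 + n) (q(n) = -(n + n)/(2*(n + 2)) = -2*n/(2*(2 + n)) = -n/(2 + n))
w(L) = -42 - 6*L/(2 + L) (w(L) = 6*(-L/(2 + L) - 1*7) = 6*(-L/(2 + L) - 7) = 6*(-7 - L/(2 + L)) = -42 - 6*L/(2 + L))
x(w(-15)) + Y = (12*(-7 - 4*(-15))/(2 - 15))² - 324526 = (12*(-7 + 60)/(-13))² - 324526 = (12*(-1/13)*53)² - 324526 = (-636/13)² - 324526 = 404496/169 - 324526 = -54440398/169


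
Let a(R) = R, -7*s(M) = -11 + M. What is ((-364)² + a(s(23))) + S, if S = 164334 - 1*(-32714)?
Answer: 2306796/7 ≈ 3.2954e+5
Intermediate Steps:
s(M) = 11/7 - M/7 (s(M) = -(-11 + M)/7 = 11/7 - M/7)
S = 197048 (S = 164334 + 32714 = 197048)
((-364)² + a(s(23))) + S = ((-364)² + (11/7 - ⅐*23)) + 197048 = (132496 + (11/7 - 23/7)) + 197048 = (132496 - 12/7) + 197048 = 927460/7 + 197048 = 2306796/7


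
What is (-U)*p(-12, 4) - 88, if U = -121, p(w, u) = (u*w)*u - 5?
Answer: -23925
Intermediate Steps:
p(w, u) = -5 + w*u² (p(w, u) = w*u² - 5 = -5 + w*u²)
(-U)*p(-12, 4) - 88 = (-1*(-121))*(-5 - 12*4²) - 88 = 121*(-5 - 12*16) - 88 = 121*(-5 - 192) - 88 = 121*(-197) - 88 = -23837 - 88 = -23925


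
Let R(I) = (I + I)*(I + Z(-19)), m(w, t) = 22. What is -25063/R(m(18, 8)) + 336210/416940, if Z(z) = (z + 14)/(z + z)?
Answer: -1602708498/64285199 ≈ -24.931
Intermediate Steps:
Z(z) = (14 + z)/(2*z) (Z(z) = (14 + z)/((2*z)) = (14 + z)*(1/(2*z)) = (14 + z)/(2*z))
R(I) = 2*I*(5/38 + I) (R(I) = (I + I)*(I + (1/2)*(14 - 19)/(-19)) = (2*I)*(I + (1/2)*(-1/19)*(-5)) = (2*I)*(I + 5/38) = (2*I)*(5/38 + I) = 2*I*(5/38 + I))
-25063/R(m(18, 8)) + 336210/416940 = -25063*19/(22*(5 + 38*22)) + 336210/416940 = -25063*19/(22*(5 + 836)) + 336210*(1/416940) = -25063/((1/19)*22*841) + 11207/13898 = -25063/18502/19 + 11207/13898 = -25063*19/18502 + 11207/13898 = -476197/18502 + 11207/13898 = -1602708498/64285199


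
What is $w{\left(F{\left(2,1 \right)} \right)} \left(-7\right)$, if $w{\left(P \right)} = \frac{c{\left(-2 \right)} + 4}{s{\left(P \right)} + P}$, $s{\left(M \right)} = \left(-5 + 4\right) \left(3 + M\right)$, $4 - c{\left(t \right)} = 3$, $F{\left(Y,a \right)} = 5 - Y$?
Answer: $\frac{35}{3} \approx 11.667$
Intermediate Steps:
$c{\left(t \right)} = 1$ ($c{\left(t \right)} = 4 - 3 = 1$)
$s{\left(M \right)} = -3 - M$ ($s{\left(M \right)} = - (3 + M) = -3 - M$)
$w{\left(P \right)} = - \frac{5}{3}$ ($w{\left(P \right)} = \frac{1 + 4}{\left(-3 - P\right) + P} = \frac{5}{-3} = 5 \left(- \frac{1}{3}\right) = - \frac{5}{3}$)
$w{\left(F{\left(2,1 \right)} \right)} \left(-7\right) = \left(- \frac{5}{3}\right) \left(-7\right) = \frac{35}{3}$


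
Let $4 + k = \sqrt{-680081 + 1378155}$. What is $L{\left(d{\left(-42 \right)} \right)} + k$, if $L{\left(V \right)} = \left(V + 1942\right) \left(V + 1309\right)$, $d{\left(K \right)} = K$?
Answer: $2407296 + \sqrt{698074} \approx 2.4081 \cdot 10^{6}$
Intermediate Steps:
$L{\left(V \right)} = \left(1309 + V\right) \left(1942 + V\right)$ ($L{\left(V \right)} = \left(1942 + V\right) \left(1309 + V\right) = \left(1309 + V\right) \left(1942 + V\right)$)
$k = -4 + \sqrt{698074}$ ($k = -4 + \sqrt{-680081 + 1378155} = -4 + \sqrt{698074} \approx 831.51$)
$L{\left(d{\left(-42 \right)} \right)} + k = \left(2542078 + \left(-42\right)^{2} + 3251 \left(-42\right)\right) - \left(4 - \sqrt{698074}\right) = \left(2542078 + 1764 - 136542\right) - \left(4 - \sqrt{698074}\right) = 2407300 - \left(4 - \sqrt{698074}\right) = 2407296 + \sqrt{698074}$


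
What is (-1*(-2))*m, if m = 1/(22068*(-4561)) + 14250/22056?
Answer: 29881105978/23124831003 ≈ 1.2922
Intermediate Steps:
m = 14940552989/23124831003 (m = (1/22068)*(-1/4561) + 14250*(1/22056) = -1/100652148 + 2375/3676 = 14940552989/23124831003 ≈ 0.64608)
(-1*(-2))*m = -1*(-2)*(14940552989/23124831003) = 2*(14940552989/23124831003) = 29881105978/23124831003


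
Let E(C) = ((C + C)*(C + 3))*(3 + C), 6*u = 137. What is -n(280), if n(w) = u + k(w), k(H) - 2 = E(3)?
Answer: -1445/6 ≈ -240.83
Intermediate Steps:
u = 137/6 (u = (1/6)*137 = 137/6 ≈ 22.833)
E(C) = 2*C*(3 + C)**2 (E(C) = ((2*C)*(3 + C))*(3 + C) = (2*C*(3 + C))*(3 + C) = 2*C*(3 + C)**2)
k(H) = 218 (k(H) = 2 + 2*3*(3 + 3)**2 = 2 + 2*3*6**2 = 2 + 2*3*36 = 2 + 216 = 218)
n(w) = 1445/6 (n(w) = 137/6 + 218 = 1445/6)
-n(280) = -1*1445/6 = -1445/6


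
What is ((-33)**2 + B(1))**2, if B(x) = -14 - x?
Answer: 1153476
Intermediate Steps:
((-33)**2 + B(1))**2 = ((-33)**2 + (-14 - 1*1))**2 = (1089 + (-14 - 1))**2 = (1089 - 15)**2 = 1074**2 = 1153476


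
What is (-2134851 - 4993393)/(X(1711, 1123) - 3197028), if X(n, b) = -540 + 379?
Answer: 7128244/3197189 ≈ 2.2295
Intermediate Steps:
X(n, b) = -161
(-2134851 - 4993393)/(X(1711, 1123) - 3197028) = (-2134851 - 4993393)/(-161 - 3197028) = -7128244/(-3197189) = -7128244*(-1/3197189) = 7128244/3197189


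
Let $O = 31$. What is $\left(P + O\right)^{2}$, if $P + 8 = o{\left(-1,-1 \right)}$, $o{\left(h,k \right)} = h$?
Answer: $484$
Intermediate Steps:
$P = -9$ ($P = -8 - 1 = -9$)
$\left(P + O\right)^{2} = \left(-9 + 31\right)^{2} = 22^{2} = 484$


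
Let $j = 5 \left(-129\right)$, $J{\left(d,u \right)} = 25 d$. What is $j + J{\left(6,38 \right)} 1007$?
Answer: $150405$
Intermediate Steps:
$j = -645$
$j + J{\left(6,38 \right)} 1007 = -645 + 25 \cdot 6 \cdot 1007 = -645 + 150 \cdot 1007 = -645 + 151050 = 150405$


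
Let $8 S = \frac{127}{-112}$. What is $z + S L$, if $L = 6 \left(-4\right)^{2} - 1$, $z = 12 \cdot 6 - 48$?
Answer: $\frac{9439}{896} \approx 10.535$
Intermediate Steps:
$z = 24$ ($z = 72 - 48 = 24$)
$L = 95$ ($L = 6 \cdot 16 - 1 = 96 - 1 = 95$)
$S = - \frac{127}{896}$ ($S = \frac{127 \frac{1}{-112}}{8} = \frac{127 \left(- \frac{1}{112}\right)}{8} = \frac{1}{8} \left(- \frac{127}{112}\right) = - \frac{127}{896} \approx -0.14174$)
$z + S L = 24 - \frac{12065}{896} = \frac{9439}{896}$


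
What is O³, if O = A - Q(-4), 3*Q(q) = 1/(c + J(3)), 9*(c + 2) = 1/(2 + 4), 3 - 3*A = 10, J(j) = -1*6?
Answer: -26013270347/2161700757 ≈ -12.034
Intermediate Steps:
J(j) = -6
A = -7/3 (A = 1 - ⅓*10 = 1 - 10/3 = -7/3 ≈ -2.3333)
c = -107/54 (c = -2 + 1/(9*(2 + 4)) = -2 + (⅑)/6 = -2 + (⅑)*(⅙) = -2 + 1/54 = -107/54 ≈ -1.9815)
Q(q) = -18/431 (Q(q) = 1/(3*(-107/54 - 6)) = 1/(3*(-431/54)) = (⅓)*(-54/431) = -18/431)
O = -2963/1293 (O = -7/3 - 1*(-18/431) = -7/3 + 18/431 = -2963/1293 ≈ -2.2916)
O³ = (-2963/1293)³ = -26013270347/2161700757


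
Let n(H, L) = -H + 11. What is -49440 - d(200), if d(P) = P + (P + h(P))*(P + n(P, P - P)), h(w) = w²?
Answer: -491840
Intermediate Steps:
n(H, L) = 11 - H
d(P) = 11*P² + 12*P (d(P) = P + (P + P²)*(P + (11 - P)) = P + (P + P²)*11 = P + (11*P + 11*P²) = 11*P² + 12*P)
-49440 - d(200) = -49440 - 200*(12 + 11*200) = -49440 - 200*(12 + 2200) = -49440 - 200*2212 = -49440 - 1*442400 = -49440 - 442400 = -491840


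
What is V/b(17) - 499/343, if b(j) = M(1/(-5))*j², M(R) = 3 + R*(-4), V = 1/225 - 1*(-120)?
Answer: -114039062/84753585 ≈ -1.3455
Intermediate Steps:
V = 27001/225 (V = 1/225 + 120 = 27001/225 ≈ 120.00)
M(R) = 3 - 4*R
b(j) = 19*j²/5 (b(j) = (3 - 4/(-5))*j² = (3 - 4*(-⅕))*j² = (3 + ⅘)*j² = 19*j²/5)
V/b(17) - 499/343 = 27001/(225*(((19/5)*17²))) - 499/343 = 27001/(225*(((19/5)*289))) - 499*1/343 = 27001/(225*(5491/5)) - 499/343 = (27001/225)*(5/5491) - 499/343 = 27001/247095 - 499/343 = -114039062/84753585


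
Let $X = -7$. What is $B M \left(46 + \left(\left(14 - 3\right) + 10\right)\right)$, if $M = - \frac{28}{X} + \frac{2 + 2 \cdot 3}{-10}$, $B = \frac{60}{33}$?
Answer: $\frac{4288}{11} \approx 389.82$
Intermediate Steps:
$B = \frac{20}{11}$ ($B = 60 \cdot \frac{1}{33} = \frac{20}{11} \approx 1.8182$)
$M = \frac{16}{5}$ ($M = - \frac{28}{-7} + \frac{2 + 2 \cdot 3}{-10} = \left(-28\right) \left(- \frac{1}{7}\right) + \left(2 + 6\right) \left(- \frac{1}{10}\right) = 4 + 8 \left(- \frac{1}{10}\right) = 4 - \frac{4}{5} = \frac{16}{5} \approx 3.2$)
$B M \left(46 + \left(\left(14 - 3\right) + 10\right)\right) = \frac{20 \frac{16 \left(46 + \left(\left(14 - 3\right) + 10\right)\right)}{5}}{11} = \frac{20 \frac{16 \left(46 + \left(11 + 10\right)\right)}{5}}{11} = \frac{20 \frac{16 \left(46 + 21\right)}{5}}{11} = \frac{20 \cdot \frac{16}{5} \cdot 67}{11} = \frac{20}{11} \cdot \frac{1072}{5} = \frac{4288}{11}$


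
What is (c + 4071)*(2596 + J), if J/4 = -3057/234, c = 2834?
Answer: 685017430/39 ≈ 1.7565e+7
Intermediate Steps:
J = -2038/39 (J = 4*(-3057/234) = 4*(-3057*1/234) = 4*(-1019/78) = -2038/39 ≈ -52.256)
(c + 4071)*(2596 + J) = (2834 + 4071)*(2596 - 2038/39) = 6905*(99206/39) = 685017430/39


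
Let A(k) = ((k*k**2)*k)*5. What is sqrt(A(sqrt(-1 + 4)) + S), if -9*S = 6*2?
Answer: sqrt(393)/3 ≈ 6.6081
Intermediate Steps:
A(k) = 5*k**4 (A(k) = (k**3*k)*5 = k**4*5 = 5*k**4)
S = -4/3 (S = -2*2/3 = -1/9*12 = -4/3 ≈ -1.3333)
sqrt(A(sqrt(-1 + 4)) + S) = sqrt(5*(sqrt(-1 + 4))**4 - 4/3) = sqrt(5*(sqrt(3))**4 - 4/3) = sqrt(5*9 - 4/3) = sqrt(45 - 4/3) = sqrt(131/3) = sqrt(393)/3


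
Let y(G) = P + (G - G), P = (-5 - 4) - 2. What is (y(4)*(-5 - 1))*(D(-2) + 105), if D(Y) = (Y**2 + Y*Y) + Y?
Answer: 7326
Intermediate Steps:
D(Y) = Y + 2*Y**2 (D(Y) = (Y**2 + Y**2) + Y = 2*Y**2 + Y = Y + 2*Y**2)
P = -11 (P = -9 - 2 = -11)
y(G) = -11 (y(G) = -11 + (G - G) = -11 + 0 = -11)
(y(4)*(-5 - 1))*(D(-2) + 105) = (-11*(-5 - 1))*(-2*(1 + 2*(-2)) + 105) = (-11*(-6))*(-2*(1 - 4) + 105) = 66*(-2*(-3) + 105) = 66*(6 + 105) = 66*111 = 7326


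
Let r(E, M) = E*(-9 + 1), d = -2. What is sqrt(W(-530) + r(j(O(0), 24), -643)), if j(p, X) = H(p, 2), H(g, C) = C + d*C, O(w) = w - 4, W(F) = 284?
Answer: 10*sqrt(3) ≈ 17.320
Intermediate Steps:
O(w) = -4 + w
H(g, C) = -C (H(g, C) = C - 2*C = -C)
j(p, X) = -2 (j(p, X) = -1*2 = -2)
r(E, M) = -8*E (r(E, M) = E*(-8) = -8*E)
sqrt(W(-530) + r(j(O(0), 24), -643)) = sqrt(284 - 8*(-2)) = sqrt(284 + 16) = sqrt(300) = 10*sqrt(3)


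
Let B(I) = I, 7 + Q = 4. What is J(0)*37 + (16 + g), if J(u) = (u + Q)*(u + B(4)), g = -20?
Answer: -448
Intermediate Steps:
Q = -3 (Q = -7 + 4 = -3)
J(u) = (-3 + u)*(4 + u) (J(u) = (u - 3)*(u + 4) = (-3 + u)*(4 + u))
J(0)*37 + (16 + g) = (-12 + 0 + 0²)*37 + (16 - 20) = (-12 + 0 + 0)*37 - 4 = -12*37 - 4 = -444 - 4 = -448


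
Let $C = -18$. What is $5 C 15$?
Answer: $-1350$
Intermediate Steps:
$5 C 15 = 5 \left(-18\right) 15 = \left(-90\right) 15 = -1350$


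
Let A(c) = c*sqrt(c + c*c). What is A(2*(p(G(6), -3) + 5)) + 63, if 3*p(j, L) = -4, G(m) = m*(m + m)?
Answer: 63 + 110*sqrt(22)/9 ≈ 120.33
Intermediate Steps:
G(m) = 2*m**2 (G(m) = m*(2*m) = 2*m**2)
p(j, L) = -4/3 (p(j, L) = (1/3)*(-4) = -4/3)
A(c) = c*sqrt(c + c**2)
A(2*(p(G(6), -3) + 5)) + 63 = (2*(-4/3 + 5))*sqrt((2*(-4/3 + 5))*(1 + 2*(-4/3 + 5))) + 63 = (2*(11/3))*sqrt((2*(11/3))*(1 + 2*(11/3))) + 63 = 22*sqrt(22*(1 + 22/3)/3)/3 + 63 = 22*sqrt((22/3)*(25/3))/3 + 63 = 22*sqrt(550/9)/3 + 63 = 22*(5*sqrt(22)/3)/3 + 63 = 110*sqrt(22)/9 + 63 = 63 + 110*sqrt(22)/9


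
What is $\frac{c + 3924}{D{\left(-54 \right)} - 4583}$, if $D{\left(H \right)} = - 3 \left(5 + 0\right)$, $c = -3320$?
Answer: $- \frac{302}{2299} \approx -0.13136$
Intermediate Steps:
$D{\left(H \right)} = -15$ ($D{\left(H \right)} = \left(-3\right) 5 = -15$)
$\frac{c + 3924}{D{\left(-54 \right)} - 4583} = \frac{-3320 + 3924}{-15 - 4583} = \frac{604}{-4598} = 604 \left(- \frac{1}{4598}\right) = - \frac{302}{2299}$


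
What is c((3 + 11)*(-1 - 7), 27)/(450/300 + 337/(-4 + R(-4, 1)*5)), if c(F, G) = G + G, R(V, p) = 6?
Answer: 351/94 ≈ 3.7340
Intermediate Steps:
c(F, G) = 2*G
c((3 + 11)*(-1 - 7), 27)/(450/300 + 337/(-4 + R(-4, 1)*5)) = (2*27)/(450/300 + 337/(-4 + 6*5)) = 54/(450*(1/300) + 337/(-4 + 30)) = 54/(3/2 + 337/26) = 54/(188/13) = 54*(13/188) = 351/94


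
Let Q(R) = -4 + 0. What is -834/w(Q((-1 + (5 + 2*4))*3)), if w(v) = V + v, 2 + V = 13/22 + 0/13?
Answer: 18348/119 ≈ 154.18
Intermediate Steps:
V = -31/22 (V = -2 + (13/22 + 0/13) = -2 + (13*(1/22) + 0*(1/13)) = -2 + (13/22 + 0) = -2 + 13/22 = -31/22 ≈ -1.4091)
Q(R) = -4
w(v) = -31/22 + v
-834/w(Q((-1 + (5 + 2*4))*3)) = -834/(-31/22 - 4) = -834/(-119/22) = -834*(-22/119) = 18348/119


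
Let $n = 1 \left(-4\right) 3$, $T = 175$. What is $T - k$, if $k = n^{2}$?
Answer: $31$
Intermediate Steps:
$n = -12$ ($n = \left(-4\right) 3 = -12$)
$k = 144$ ($k = \left(-12\right)^{2} = 144$)
$T - k = 175 - 144 = 31$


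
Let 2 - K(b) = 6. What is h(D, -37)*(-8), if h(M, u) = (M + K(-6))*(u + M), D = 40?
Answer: -864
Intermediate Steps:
K(b) = -4 (K(b) = 2 - 1*6 = 2 - 6 = -4)
h(M, u) = (-4 + M)*(M + u) (h(M, u) = (M - 4)*(u + M) = (-4 + M)*(M + u))
h(D, -37)*(-8) = (40**2 - 4*40 - 4*(-37) + 40*(-37))*(-8) = (1600 - 160 + 148 - 1480)*(-8) = 108*(-8) = -864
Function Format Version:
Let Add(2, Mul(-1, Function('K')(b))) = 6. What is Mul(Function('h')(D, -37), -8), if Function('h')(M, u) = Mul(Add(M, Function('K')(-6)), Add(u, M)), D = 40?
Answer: -864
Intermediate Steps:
Function('K')(b) = -4 (Function('K')(b) = Add(2, Mul(-1, 6)) = Add(2, -6) = -4)
Function('h')(M, u) = Mul(Add(-4, M), Add(M, u)) (Function('h')(M, u) = Mul(Add(M, -4), Add(u, M)) = Mul(Add(-4, M), Add(M, u)))
Mul(Function('h')(D, -37), -8) = Mul(Add(Pow(40, 2), Mul(-4, 40), Mul(-4, -37), Mul(40, -37)), -8) = Mul(Add(1600, -160, 148, -1480), -8) = Mul(108, -8) = -864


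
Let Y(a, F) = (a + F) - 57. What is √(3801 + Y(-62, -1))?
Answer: 3*√409 ≈ 60.671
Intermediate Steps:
Y(a, F) = -57 + F + a (Y(a, F) = (F + a) - 57 = -57 + F + a)
√(3801 + Y(-62, -1)) = √(3801 + (-57 - 1 - 62)) = √(3801 - 120) = √3681 = 3*√409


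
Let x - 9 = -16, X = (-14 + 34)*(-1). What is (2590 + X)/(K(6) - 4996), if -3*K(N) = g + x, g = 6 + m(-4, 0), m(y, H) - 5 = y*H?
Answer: -3855/7496 ≈ -0.51427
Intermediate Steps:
m(y, H) = 5 + H*y (m(y, H) = 5 + y*H = 5 + H*y)
X = -20 (X = 20*(-1) = -20)
x = -7 (x = 9 - 16 = -7)
g = 11 (g = 6 + (5 + 0*(-4)) = 6 + (5 + 0) = 6 + 5 = 11)
K(N) = -4/3 (K(N) = -(11 - 7)/3 = -1/3*4 = -4/3)
(2590 + X)/(K(6) - 4996) = (2590 - 20)/(-4/3 - 4996) = 2570/(-14992/3) = 2570*(-3/14992) = -3855/7496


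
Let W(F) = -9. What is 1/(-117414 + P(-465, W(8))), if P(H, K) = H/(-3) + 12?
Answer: -1/117247 ≈ -8.5290e-6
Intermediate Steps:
P(H, K) = 12 - H/3 (P(H, K) = -H/3 + 12 = 12 - H/3)
1/(-117414 + P(-465, W(8))) = 1/(-117414 + (12 - 1/3*(-465))) = 1/(-117414 + (12 + 155)) = 1/(-117414 + 167) = 1/(-117247) = -1/117247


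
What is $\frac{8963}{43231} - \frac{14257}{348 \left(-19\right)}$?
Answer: $\frac{675607723}{285843372} \approx 2.3636$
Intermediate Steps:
$\frac{8963}{43231} - \frac{14257}{348 \left(-19\right)} = 8963 \cdot \frac{1}{43231} - \frac{14257}{-6612} = \frac{8963}{43231} - - \frac{14257}{6612} = \frac{8963}{43231} + \frac{14257}{6612} = \frac{675607723}{285843372}$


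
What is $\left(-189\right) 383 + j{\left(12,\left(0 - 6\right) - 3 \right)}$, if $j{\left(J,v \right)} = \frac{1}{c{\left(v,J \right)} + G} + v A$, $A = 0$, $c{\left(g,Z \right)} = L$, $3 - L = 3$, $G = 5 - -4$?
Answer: $- \frac{651482}{9} \approx -72387.0$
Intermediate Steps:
$G = 9$ ($G = 5 + 4 = 9$)
$L = 0$ ($L = 3 - 3 = 0$)
$c{\left(g,Z \right)} = 0$
$j{\left(J,v \right)} = \frac{1}{9}$ ($j{\left(J,v \right)} = \frac{1}{0 + 9} + v 0 = \frac{1}{9} + 0 = \frac{1}{9}$)
$\left(-189\right) 383 + j{\left(12,\left(0 - 6\right) - 3 \right)} = \left(-189\right) 383 + \frac{1}{9} = -72387 + \frac{1}{9} = - \frac{651482}{9}$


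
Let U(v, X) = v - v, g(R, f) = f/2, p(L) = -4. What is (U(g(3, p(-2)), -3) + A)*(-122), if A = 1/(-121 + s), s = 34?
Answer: 122/87 ≈ 1.4023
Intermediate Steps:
g(R, f) = f/2 (g(R, f) = f*(½) = f/2)
A = -1/87 (A = 1/(-121 + 34) = 1/(-87) = -1/87 ≈ -0.011494)
U(v, X) = 0
(U(g(3, p(-2)), -3) + A)*(-122) = (0 - 1/87)*(-122) = -1/87*(-122) = 122/87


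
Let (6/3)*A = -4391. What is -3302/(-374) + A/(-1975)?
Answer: 7342567/738650 ≈ 9.9405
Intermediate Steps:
A = -4391/2 (A = (1/2)*(-4391) = -4391/2 ≈ -2195.5)
-3302/(-374) + A/(-1975) = -3302/(-374) - 4391/2/(-1975) = -3302*(-1/374) - 4391/2*(-1/1975) = 1651/187 + 4391/3950 = 7342567/738650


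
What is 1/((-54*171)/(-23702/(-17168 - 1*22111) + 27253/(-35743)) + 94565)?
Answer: 223290001/34079486753063 ≈ 6.5520e-6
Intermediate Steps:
1/((-54*171)/(-23702/(-17168 - 1*22111) + 27253/(-35743)) + 94565) = 1/(-9234/(-23702/(-17168 - 22111) + 27253*(-1/35743)) + 94565) = 1/(-9234/(-23702/(-39279) - 27253/35743) + 94565) = 1/(-9234/(-23702*(-1/39279) - 27253/35743) + 94565) = 1/(-9234/(23702/39279 - 27253/35743) + 94565) = 1/(-9234/(-223290001/1403949297) + 94565) = 1/(-9234*(-1403949297/223290001) + 94565) = 1/(12964067808498/223290001 + 94565) = 1/(34079486753063/223290001) = 223290001/34079486753063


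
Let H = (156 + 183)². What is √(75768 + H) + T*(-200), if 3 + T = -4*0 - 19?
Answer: 4400 + √190689 ≈ 4836.7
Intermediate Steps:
H = 114921 (H = 339² = 114921)
T = -22 (T = -3 + (-4*0 - 19) = -3 + (0 - 19) = -3 - 19 = -22)
√(75768 + H) + T*(-200) = √(75768 + 114921) - 22*(-200) = √190689 + 4400 = 4400 + √190689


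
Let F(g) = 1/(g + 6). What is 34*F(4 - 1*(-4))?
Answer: 17/7 ≈ 2.4286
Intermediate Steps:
F(g) = 1/(6 + g)
34*F(4 - 1*(-4)) = 34/(6 + (4 - 1*(-4))) = 34/(6 + (4 + 4)) = 34/(6 + 8) = 34/14 = 34*(1/14) = 17/7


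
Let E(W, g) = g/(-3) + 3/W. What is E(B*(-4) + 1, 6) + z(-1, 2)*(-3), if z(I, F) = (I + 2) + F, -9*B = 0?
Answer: -8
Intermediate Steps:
B = 0 (B = -⅑*0 = 0)
E(W, g) = 3/W - g/3 (E(W, g) = g*(-⅓) + 3/W = -g/3 + 3/W = 3/W - g/3)
z(I, F) = 2 + F + I (z(I, F) = (2 + I) + F = 2 + F + I)
E(B*(-4) + 1, 6) + z(-1, 2)*(-3) = (3/(0*(-4) + 1) - ⅓*6) + (2 + 2 - 1)*(-3) = (3/(0 + 1) - 2) + 3*(-3) = (3/1 - 2) - 9 = (3*1 - 2) - 9 = (3 - 2) - 9 = 1 - 9 = -8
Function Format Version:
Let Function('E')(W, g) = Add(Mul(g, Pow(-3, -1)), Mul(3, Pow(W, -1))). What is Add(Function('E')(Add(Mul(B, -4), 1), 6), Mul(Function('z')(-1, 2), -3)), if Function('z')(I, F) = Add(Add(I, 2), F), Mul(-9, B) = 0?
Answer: -8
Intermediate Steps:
B = 0 (B = Mul(Rational(-1, 9), 0) = 0)
Function('E')(W, g) = Add(Mul(3, Pow(W, -1)), Mul(Rational(-1, 3), g)) (Function('E')(W, g) = Add(Mul(g, Rational(-1, 3)), Mul(3, Pow(W, -1))) = Add(Mul(Rational(-1, 3), g), Mul(3, Pow(W, -1))) = Add(Mul(3, Pow(W, -1)), Mul(Rational(-1, 3), g)))
Function('z')(I, F) = Add(2, F, I) (Function('z')(I, F) = Add(Add(2, I), F) = Add(2, F, I))
Add(Function('E')(Add(Mul(B, -4), 1), 6), Mul(Function('z')(-1, 2), -3)) = Add(Add(Mul(3, Pow(Add(Mul(0, -4), 1), -1)), Mul(Rational(-1, 3), 6)), Mul(Add(2, 2, -1), -3)) = Add(Add(Mul(3, Pow(Add(0, 1), -1)), -2), Mul(3, -3)) = Add(Add(Mul(3, Pow(1, -1)), -2), -9) = Add(Add(Mul(3, 1), -2), -9) = Add(Add(3, -2), -9) = Add(1, -9) = -8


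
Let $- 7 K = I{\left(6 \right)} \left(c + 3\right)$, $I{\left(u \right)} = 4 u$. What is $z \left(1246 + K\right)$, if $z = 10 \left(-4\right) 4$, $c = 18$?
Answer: $-187840$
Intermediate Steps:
$z = -160$ ($z = \left(-40\right) 4 = -160$)
$K = -72$ ($K = - \frac{4 \cdot 6 \left(18 + 3\right)}{7} = - \frac{24 \cdot 21}{7} = \left(- \frac{1}{7}\right) 504 = -72$)
$z \left(1246 + K\right) = - 160 \left(1246 - 72\right) = \left(-160\right) 1174 = -187840$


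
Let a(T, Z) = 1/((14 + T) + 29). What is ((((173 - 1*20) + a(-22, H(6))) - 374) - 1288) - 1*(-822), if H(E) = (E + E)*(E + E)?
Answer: -14426/21 ≈ -686.95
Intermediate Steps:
H(E) = 4*E² (H(E) = (2*E)*(2*E) = 4*E²)
a(T, Z) = 1/(43 + T)
((((173 - 1*20) + a(-22, H(6))) - 374) - 1288) - 1*(-822) = ((((173 - 1*20) + 1/(43 - 22)) - 374) - 1288) - 1*(-822) = ((((173 - 20) + 1/21) - 374) - 1288) + 822 = (((153 + 1/21) - 374) - 1288) + 822 = ((3214/21 - 374) - 1288) + 822 = (-4640/21 - 1288) + 822 = -31688/21 + 822 = -14426/21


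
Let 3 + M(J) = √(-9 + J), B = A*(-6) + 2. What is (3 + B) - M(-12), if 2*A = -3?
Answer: 17 - I*√21 ≈ 17.0 - 4.5826*I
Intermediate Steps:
A = -3/2 (A = (½)*(-3) = -3/2 ≈ -1.5000)
B = 11 (B = -3/2*(-6) + 2 = 9 + 2 = 11)
M(J) = -3 + √(-9 + J)
(3 + B) - M(-12) = (3 + 11) - (-3 + √(-9 - 12)) = 14 - (-3 + √(-21)) = 14 - (-3 + I*√21) = 14 + (3 - I*√21) = 17 - I*√21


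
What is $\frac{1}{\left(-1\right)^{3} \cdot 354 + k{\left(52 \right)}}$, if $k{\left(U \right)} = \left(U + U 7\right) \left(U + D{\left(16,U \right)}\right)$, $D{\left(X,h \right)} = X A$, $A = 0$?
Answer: $\frac{1}{21278} \approx 4.6997 \cdot 10^{-5}$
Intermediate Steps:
$D{\left(X,h \right)} = 0$ ($D{\left(X,h \right)} = X 0 = 0$)
$k{\left(U \right)} = 8 U^{2}$ ($k{\left(U \right)} = \left(U + U 7\right) \left(U + 0\right) = \left(U + 7 U\right) U = 8 U U = 8 U^{2}$)
$\frac{1}{\left(-1\right)^{3} \cdot 354 + k{\left(52 \right)}} = \frac{1}{\left(-1\right)^{3} \cdot 354 + 8 \cdot 52^{2}} = \frac{1}{\left(-1\right) 354 + 8 \cdot 2704} = \frac{1}{-354 + 21632} = \frac{1}{21278}$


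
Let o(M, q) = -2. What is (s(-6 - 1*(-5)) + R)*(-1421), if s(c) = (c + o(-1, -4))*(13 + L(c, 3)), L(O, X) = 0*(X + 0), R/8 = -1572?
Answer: 17925915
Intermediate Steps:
R = -12576 (R = 8*(-1572) = -12576)
L(O, X) = 0 (L(O, X) = 0*X = 0)
s(c) = -26 + 13*c (s(c) = (c - 2)*(13 + 0) = (-2 + c)*13 = -26 + 13*c)
(s(-6 - 1*(-5)) + R)*(-1421) = ((-26 + 13*(-6 - 1*(-5))) - 12576)*(-1421) = ((-26 + 13*(-6 + 5)) - 12576)*(-1421) = ((-26 + 13*(-1)) - 12576)*(-1421) = ((-26 - 13) - 12576)*(-1421) = (-39 - 12576)*(-1421) = -12615*(-1421) = 17925915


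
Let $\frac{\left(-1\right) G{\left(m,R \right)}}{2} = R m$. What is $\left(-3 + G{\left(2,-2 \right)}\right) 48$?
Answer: $240$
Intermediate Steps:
$G{\left(m,R \right)} = - 2 R m$
$\left(-3 + G{\left(2,-2 \right)}\right) 48 = \left(-3 - \left(-4\right) 2\right) 48 = \left(-3 + 8\right) 48 = 5 \cdot 48 = 240$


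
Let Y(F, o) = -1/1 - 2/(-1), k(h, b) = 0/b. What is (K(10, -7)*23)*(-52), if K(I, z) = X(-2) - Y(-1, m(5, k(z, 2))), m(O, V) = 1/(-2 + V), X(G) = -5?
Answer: 7176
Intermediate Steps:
k(h, b) = 0
Y(F, o) = 1 (Y(F, o) = -1*1 - 2*(-1) = -1 + 2 = 1)
K(I, z) = -6 (K(I, z) = -5 - 1*1 = -5 - 1 = -6)
(K(10, -7)*23)*(-52) = -6*23*(-52) = -138*(-52) = 7176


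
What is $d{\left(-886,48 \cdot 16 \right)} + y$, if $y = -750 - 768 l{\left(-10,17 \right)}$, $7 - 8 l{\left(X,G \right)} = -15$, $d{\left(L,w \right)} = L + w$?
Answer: $-2980$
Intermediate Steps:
$l{\left(X,G \right)} = \frac{11}{4}$ ($l{\left(X,G \right)} = \frac{7}{8} - - \frac{15}{8} = \frac{7}{8} + \frac{15}{8} = \frac{11}{4}$)
$y = -2862$ ($y = -750 - 2112 = -2862$)
$d{\left(-886,48 \cdot 16 \right)} + y = \left(-886 + 48 \cdot 16\right) - 2862 = \left(-886 + 768\right) - 2862 = -118 - 2862 = -2980$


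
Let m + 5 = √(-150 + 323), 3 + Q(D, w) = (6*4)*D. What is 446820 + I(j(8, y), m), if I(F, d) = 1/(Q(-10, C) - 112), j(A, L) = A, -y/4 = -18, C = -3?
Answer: 158621099/355 ≈ 4.4682e+5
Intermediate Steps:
y = 72 (y = -4*(-18) = 72)
Q(D, w) = -3 + 24*D (Q(D, w) = -3 + (6*4)*D = -3 + 24*D)
m = -5 + √173 (m = -5 + √(-150 + 323) = -5 + √173 ≈ 8.1530)
I(F, d) = -1/355 (I(F, d) = 1/((-3 + 24*(-10)) - 112) = 1/((-3 - 240) - 112) = 1/(-243 - 112) = 1/(-355) = -1/355)
446820 + I(j(8, y), m) = 446820 - 1/355 = 158621099/355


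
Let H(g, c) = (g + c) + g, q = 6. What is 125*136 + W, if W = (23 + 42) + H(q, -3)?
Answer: 17074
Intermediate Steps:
H(g, c) = c + 2*g (H(g, c) = (c + g) + g = c + 2*g)
W = 74 (W = (23 + 42) + (-3 + 2*6) = 65 + (-3 + 12) = 65 + 9 = 74)
125*136 + W = 125*136 + 74 = 17000 + 74 = 17074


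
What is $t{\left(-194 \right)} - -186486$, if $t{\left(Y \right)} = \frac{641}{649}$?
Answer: $\frac{121030055}{649} \approx 1.8649 \cdot 10^{5}$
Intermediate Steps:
$t{\left(Y \right)} = \frac{641}{649}$ ($t{\left(Y \right)} = 641 \cdot \frac{1}{649} = \frac{641}{649}$)
$t{\left(-194 \right)} - -186486 = \frac{641}{649} - -186486 = \frac{641}{649} + 186486 = \frac{121030055}{649}$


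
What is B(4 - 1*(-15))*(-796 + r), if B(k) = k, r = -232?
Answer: -19532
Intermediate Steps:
B(4 - 1*(-15))*(-796 + r) = (4 - 1*(-15))*(-796 - 232) = (4 + 15)*(-1028) = 19*(-1028) = -19532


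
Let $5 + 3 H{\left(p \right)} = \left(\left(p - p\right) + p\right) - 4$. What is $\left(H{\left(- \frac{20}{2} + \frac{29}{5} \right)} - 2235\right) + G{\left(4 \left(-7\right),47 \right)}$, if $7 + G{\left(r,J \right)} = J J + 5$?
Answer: $- \frac{162}{5} \approx -32.4$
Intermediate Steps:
$G{\left(r,J \right)} = -2 + J^{2}$ ($G{\left(r,J \right)} = -7 + \left(J J + 5\right) = -7 + \left(J^{2} + 5\right) = -7 + \left(5 + J^{2}\right) = -2 + J^{2}$)
$H{\left(p \right)} = -3 + \frac{p}{3}$ ($H{\left(p \right)} = - \frac{5}{3} + \frac{\left(\left(p - p\right) + p\right) - 4}{3} = - \frac{5}{3} + \frac{\left(0 + p\right) - 4}{3} = - \frac{5}{3} + \frac{p - 4}{3} = - \frac{5}{3} + \frac{-4 + p}{3} = - \frac{5}{3} + \left(- \frac{4}{3} + \frac{p}{3}\right) = -3 + \frac{p}{3}$)
$\left(H{\left(- \frac{20}{2} + \frac{29}{5} \right)} - 2235\right) + G{\left(4 \left(-7\right),47 \right)} = \left(\left(-3 + \frac{- \frac{20}{2} + \frac{29}{5}}{3}\right) - 2235\right) - \left(2 - 47^{2}\right) = \left(\left(-3 + \frac{\left(-20\right) \frac{1}{2} + 29 \cdot \frac{1}{5}}{3}\right) - 2235\right) + \left(-2 + 2209\right) = \left(\left(-3 + \frac{-10 + \frac{29}{5}}{3}\right) - 2235\right) + 2207 = \left(\left(-3 + \frac{1}{3} \left(- \frac{21}{5}\right)\right) - 2235\right) + 2207 = \left(\left(-3 - \frac{7}{5}\right) - 2235\right) + 2207 = \left(- \frac{22}{5} - 2235\right) + 2207 = - \frac{11197}{5} + 2207 = - \frac{162}{5}$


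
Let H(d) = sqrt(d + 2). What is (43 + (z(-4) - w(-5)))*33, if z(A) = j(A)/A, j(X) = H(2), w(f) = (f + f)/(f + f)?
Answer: 2739/2 ≈ 1369.5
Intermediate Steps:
w(f) = 1 (w(f) = (2*f)/((2*f)) = (2*f)*(1/(2*f)) = 1)
H(d) = sqrt(2 + d)
j(X) = 2 (j(X) = sqrt(2 + 2) = sqrt(4) = 2)
z(A) = 2/A
(43 + (z(-4) - w(-5)))*33 = (43 + (2/(-4) - 1*1))*33 = (43 + (2*(-1/4) - 1))*33 = (43 + (-1/2 - 1))*33 = (43 - 3/2)*33 = (83/2)*33 = 2739/2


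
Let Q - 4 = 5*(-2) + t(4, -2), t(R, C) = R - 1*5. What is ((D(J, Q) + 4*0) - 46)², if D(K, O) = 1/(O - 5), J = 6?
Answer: 305809/144 ≈ 2123.7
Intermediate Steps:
t(R, C) = -5 + R (t(R, C) = R - 5 = -5 + R)
Q = -7 (Q = 4 + (5*(-2) + (-5 + 4)) = 4 + (-10 - 1) = 4 - 11 = -7)
D(K, O) = 1/(-5 + O)
((D(J, Q) + 4*0) - 46)² = ((1/(-5 - 7) + 4*0) - 46)² = ((1/(-12) + 0) - 46)² = ((-1/12 + 0) - 46)² = (-1/12 - 46)² = (-553/12)² = 305809/144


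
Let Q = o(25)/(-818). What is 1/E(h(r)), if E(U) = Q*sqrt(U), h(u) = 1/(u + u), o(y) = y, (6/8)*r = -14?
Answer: 3272*I*sqrt(21)/75 ≈ 199.92*I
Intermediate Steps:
r = -56/3 (r = (4/3)*(-14) = -56/3 ≈ -18.667)
Q = -25/818 (Q = 25/(-818) = 25*(-1/818) = -25/818 ≈ -0.030562)
h(u) = 1/(2*u)
E(U) = -25*sqrt(U)/818
1/E(h(r)) = 1/(-25*sqrt(2)*(I*sqrt(42)/28)/2/818) = 1/(-25*I*sqrt(21)/28/818) = 1/(-25*I*sqrt(21)/22904) = 3272*I*sqrt(21)/75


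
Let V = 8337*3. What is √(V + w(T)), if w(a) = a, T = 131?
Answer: √25142 ≈ 158.56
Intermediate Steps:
V = 25011
√(V + w(T)) = √(25011 + 131) = √25142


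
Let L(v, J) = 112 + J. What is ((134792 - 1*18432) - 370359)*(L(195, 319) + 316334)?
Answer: -80457993235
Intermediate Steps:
((134792 - 1*18432) - 370359)*(L(195, 319) + 316334) = ((134792 - 1*18432) - 370359)*((112 + 319) + 316334) = ((134792 - 18432) - 370359)*(431 + 316334) = (116360 - 370359)*316765 = -253999*316765 = -80457993235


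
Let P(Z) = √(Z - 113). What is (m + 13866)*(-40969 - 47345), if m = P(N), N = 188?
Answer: -1224561924 - 441570*√3 ≈ -1.2253e+9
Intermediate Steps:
P(Z) = √(-113 + Z)
m = 5*√3 (m = √(-113 + 188) = √75 = 5*√3 ≈ 8.6602)
(m + 13866)*(-40969 - 47345) = (5*√3 + 13866)*(-40969 - 47345) = (13866 + 5*√3)*(-88314) = -1224561924 - 441570*√3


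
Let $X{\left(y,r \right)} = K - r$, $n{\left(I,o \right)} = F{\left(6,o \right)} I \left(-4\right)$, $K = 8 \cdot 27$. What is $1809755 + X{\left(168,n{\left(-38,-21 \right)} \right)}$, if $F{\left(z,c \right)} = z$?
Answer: $1809059$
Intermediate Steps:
$K = 216$
$n{\left(I,o \right)} = - 24 I$ ($n{\left(I,o \right)} = 6 I \left(-4\right) = - 24 I$)
$X{\left(y,r \right)} = 216 - r$
$1809755 + X{\left(168,n{\left(-38,-21 \right)} \right)} = 1809755 + \left(216 - \left(-24\right) \left(-38\right)\right) = 1809755 + \left(216 - 912\right) = 1809755 - 696 = 1809059$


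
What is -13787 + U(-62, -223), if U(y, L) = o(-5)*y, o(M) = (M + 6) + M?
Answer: -13539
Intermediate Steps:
o(M) = 6 + 2*M (o(M) = (6 + M) + M = 6 + 2*M)
U(y, L) = -4*y (U(y, L) = (6 + 2*(-5))*y = (6 - 10)*y = -4*y)
-13787 + U(-62, -223) = -13787 - 4*(-62) = -13787 + 248 = -13539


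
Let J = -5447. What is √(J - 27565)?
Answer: 6*I*√917 ≈ 181.69*I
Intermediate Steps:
√(J - 27565) = √(-5447 - 27565) = √(-33012) = 6*I*√917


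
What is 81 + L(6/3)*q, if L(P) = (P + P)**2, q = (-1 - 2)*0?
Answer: 81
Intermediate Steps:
q = 0 (q = -3*0 = 0)
L(P) = 4*P**2 (L(P) = (2*P)**2 = 4*P**2)
81 + L(6/3)*q = 81 + (4*(6/3)**2)*0 = 81 + (4*(6*(1/3))**2)*0 = 81 + (4*2**2)*0 = 81 + (4*4)*0 = 81 + 16*0 = 81 + 0 = 81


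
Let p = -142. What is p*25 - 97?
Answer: -3647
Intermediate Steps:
p*25 - 97 = -142*25 - 97 = -3550 - 97 = -3647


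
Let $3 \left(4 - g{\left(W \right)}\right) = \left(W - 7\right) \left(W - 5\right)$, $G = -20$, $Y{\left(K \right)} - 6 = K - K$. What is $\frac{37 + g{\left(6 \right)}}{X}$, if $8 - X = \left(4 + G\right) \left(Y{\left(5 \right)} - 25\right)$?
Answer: $- \frac{31}{222} \approx -0.13964$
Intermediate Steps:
$Y{\left(K \right)} = 6$ ($Y{\left(K \right)} = 6 + \left(K - K\right) = 6 + 0 = 6$)
$g{\left(W \right)} = 4 - \frac{\left(-7 + W\right) \left(-5 + W\right)}{3}$ ($g{\left(W \right)} = 4 - \frac{\left(W - 7\right) \left(W - 5\right)}{3} = 4 - \frac{\left(-7 + W\right) \left(-5 + W\right)}{3}$)
$X = -296$ ($X = 8 - \left(4 - 20\right) \left(6 - 25\right) = 8 - \left(-16\right) \left(-19\right) = 8 - 304 = -296$)
$\frac{37 + g{\left(6 \right)}}{X} = \frac{37 - \left(- \frac{49}{3} + 12\right)}{-296} = \left(37 - - \frac{13}{3}\right) \left(- \frac{1}{296}\right) = \left(37 + \frac{13}{3}\right) \left(- \frac{1}{296}\right) = \frac{124}{3} \left(- \frac{1}{296}\right) = - \frac{31}{222}$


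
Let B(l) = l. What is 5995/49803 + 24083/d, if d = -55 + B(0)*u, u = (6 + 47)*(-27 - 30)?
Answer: -1199075924/2739165 ≈ -437.75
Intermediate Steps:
u = -3021 (u = 53*(-57) = -3021)
d = -55 (d = -55 + 0*(-3021) = -55 + 0 = -55)
5995/49803 + 24083/d = 5995/49803 + 24083/(-55) = 5995*(1/49803) + 24083*(-1/55) = 5995/49803 - 24083/55 = -1199075924/2739165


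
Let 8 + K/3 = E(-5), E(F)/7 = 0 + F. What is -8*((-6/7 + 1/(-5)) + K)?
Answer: 36416/35 ≈ 1040.5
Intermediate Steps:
E(F) = 7*F (E(F) = 7*(0 + F) = 7*F)
K = -129 (K = -24 + 3*(7*(-5)) = -24 + 3*(-35) = -24 - 105 = -129)
-8*((-6/7 + 1/(-5)) + K) = -8*((-6/7 + 1/(-5)) - 129) = -8*((-6*⅐ + 1*(-⅕)) - 129) = -8*((-6/7 - ⅕) - 129) = -8*(-37/35 - 129) = -8*(-4552/35) = 36416/35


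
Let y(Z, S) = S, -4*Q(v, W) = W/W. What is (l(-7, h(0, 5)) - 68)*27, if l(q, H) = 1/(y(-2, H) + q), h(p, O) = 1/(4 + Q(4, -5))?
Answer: -185841/101 ≈ -1840.0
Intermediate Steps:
Q(v, W) = -1/4 (Q(v, W) = -W/(4*W) = -1/4*1 = -1/4)
h(p, O) = 4/15 (h(p, O) = 1/(4 - 1/4) = 1/(15/4) = 4/15)
l(q, H) = 1/(H + q)
(l(-7, h(0, 5)) - 68)*27 = (1/(4/15 - 7) - 68)*27 = (1/(-101/15) - 68)*27 = (-15/101 - 68)*27 = -6883/101*27 = -185841/101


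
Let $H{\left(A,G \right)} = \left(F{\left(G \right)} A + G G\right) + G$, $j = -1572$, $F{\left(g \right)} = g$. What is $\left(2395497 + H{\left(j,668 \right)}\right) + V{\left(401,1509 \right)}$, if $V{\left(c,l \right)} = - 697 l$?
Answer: $740520$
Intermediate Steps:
$H{\left(A,G \right)} = G + G^{2} + A G$ ($H{\left(A,G \right)} = \left(G A + G G\right) + G = \left(A G + G^{2}\right) + G = \left(G^{2} + A G\right) + G = G + G^{2} + A G$)
$\left(2395497 + H{\left(j,668 \right)}\right) + V{\left(401,1509 \right)} = \left(2395497 + 668 \left(1 - 1572 + 668\right)\right) - 1051773 = \left(2395497 + 668 \left(-903\right)\right) - 1051773 = \left(2395497 - 603204\right) - 1051773 = 1792293 - 1051773 = 740520$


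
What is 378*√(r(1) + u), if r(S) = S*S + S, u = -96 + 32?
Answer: 378*I*√62 ≈ 2976.4*I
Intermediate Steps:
u = -64
r(S) = S + S² (r(S) = S² + S = S + S²)
378*√(r(1) + u) = 378*√(1*(1 + 1) - 64) = 378*√(1*2 - 64) = 378*√(2 - 64) = 378*√(-62) = 378*(I*√62) = 378*I*√62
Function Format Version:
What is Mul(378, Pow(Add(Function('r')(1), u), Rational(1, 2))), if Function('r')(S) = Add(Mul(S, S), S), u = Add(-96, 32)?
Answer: Mul(378, I, Pow(62, Rational(1, 2))) ≈ Mul(2976.4, I)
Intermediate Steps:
u = -64
Function('r')(S) = Add(S, Pow(S, 2)) (Function('r')(S) = Add(Pow(S, 2), S) = Add(S, Pow(S, 2)))
Mul(378, Pow(Add(Function('r')(1), u), Rational(1, 2))) = Mul(378, Pow(Add(Mul(1, Add(1, 1)), -64), Rational(1, 2))) = Mul(378, Pow(Add(Mul(1, 2), -64), Rational(1, 2))) = Mul(378, Pow(Add(2, -64), Rational(1, 2))) = Mul(378, Pow(-62, Rational(1, 2))) = Mul(378, Mul(I, Pow(62, Rational(1, 2)))) = Mul(378, I, Pow(62, Rational(1, 2)))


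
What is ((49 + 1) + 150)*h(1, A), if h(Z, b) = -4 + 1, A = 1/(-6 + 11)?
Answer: -600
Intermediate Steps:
A = ⅕ (A = 1/5 = ⅕ ≈ 0.20000)
h(Z, b) = -3
((49 + 1) + 150)*h(1, A) = ((49 + 1) + 150)*(-3) = (50 + 150)*(-3) = 200*(-3) = -600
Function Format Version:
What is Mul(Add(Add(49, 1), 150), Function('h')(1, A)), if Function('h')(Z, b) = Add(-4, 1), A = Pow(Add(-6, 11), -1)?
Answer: -600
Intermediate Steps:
A = Rational(1, 5) (A = Pow(5, -1) = Rational(1, 5) ≈ 0.20000)
Function('h')(Z, b) = -3
Mul(Add(Add(49, 1), 150), Function('h')(1, A)) = Mul(Add(Add(49, 1), 150), -3) = Mul(Add(50, 150), -3) = Mul(200, -3) = -600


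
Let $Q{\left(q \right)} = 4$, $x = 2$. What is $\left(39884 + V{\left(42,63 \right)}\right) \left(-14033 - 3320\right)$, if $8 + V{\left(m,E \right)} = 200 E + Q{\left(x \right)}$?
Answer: $-910685440$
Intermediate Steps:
$V{\left(m,E \right)} = -4 + 200 E$ ($V{\left(m,E \right)} = -8 + \left(200 E + 4\right) = -8 + \left(4 + 200 E\right) = -4 + 200 E$)
$\left(39884 + V{\left(42,63 \right)}\right) \left(-14033 - 3320\right) = \left(39884 + \left(-4 + 200 \cdot 63\right)\right) \left(-14033 - 3320\right) = \left(39884 + \left(-4 + 12600\right)\right) \left(-17353\right) = \left(39884 + 12596\right) \left(-17353\right) = 52480 \left(-17353\right) = -910685440$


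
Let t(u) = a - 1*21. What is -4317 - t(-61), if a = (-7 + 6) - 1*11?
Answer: -4284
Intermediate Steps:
a = -12 (a = -1 - 11 = -12)
t(u) = -33 (t(u) = -12 - 1*21 = -12 - 21 = -33)
-4317 - t(-61) = -4317 - 1*(-33) = -4317 + 33 = -4284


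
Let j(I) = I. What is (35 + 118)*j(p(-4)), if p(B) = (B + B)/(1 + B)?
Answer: 408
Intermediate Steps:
p(B) = 2*B/(1 + B) (p(B) = (2*B)/(1 + B) = 2*B/(1 + B))
(35 + 118)*j(p(-4)) = (35 + 118)*(2*(-4)/(1 - 4)) = 153*(2*(-4)/(-3)) = 153*(2*(-4)*(-1/3)) = 153*(8/3) = 408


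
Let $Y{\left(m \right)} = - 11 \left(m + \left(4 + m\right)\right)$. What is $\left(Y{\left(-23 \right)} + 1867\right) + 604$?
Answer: $2933$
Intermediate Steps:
$Y{\left(m \right)} = -44 - 22 m$ ($Y{\left(m \right)} = - 11 \left(4 + 2 m\right) = -44 - 22 m$)
$\left(Y{\left(-23 \right)} + 1867\right) + 604 = \left(\left(-44 - -506\right) + 1867\right) + 604 = \left(\left(-44 + 506\right) + 1867\right) + 604 = \left(462 + 1867\right) + 604 = 2329 + 604 = 2933$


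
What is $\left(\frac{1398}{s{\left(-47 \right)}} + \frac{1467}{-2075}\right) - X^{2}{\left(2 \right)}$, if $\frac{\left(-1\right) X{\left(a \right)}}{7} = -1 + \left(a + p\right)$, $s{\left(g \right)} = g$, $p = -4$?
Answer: $- \frac{45978324}{97525} \approx -471.45$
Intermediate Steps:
$X{\left(a \right)} = 35 - 7 a$ ($X{\left(a \right)} = - 7 \left(-1 + \left(a - 4\right)\right) = - 7 \left(-1 + \left(-4 + a\right)\right) = - 7 \left(-5 + a\right) = 35 - 7 a$)
$\left(\frac{1398}{s{\left(-47 \right)}} + \frac{1467}{-2075}\right) - X^{2}{\left(2 \right)} = \left(\frac{1398}{-47} + \frac{1467}{-2075}\right) - \left(35 - 14\right)^{2} = \left(1398 \left(- \frac{1}{47}\right) + 1467 \left(- \frac{1}{2075}\right)\right) - \left(35 - 14\right)^{2} = \left(- \frac{1398}{47} - \frac{1467}{2075}\right) - 21^{2} = - \frac{2969799}{97525} - 441 = - \frac{45978324}{97525}$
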